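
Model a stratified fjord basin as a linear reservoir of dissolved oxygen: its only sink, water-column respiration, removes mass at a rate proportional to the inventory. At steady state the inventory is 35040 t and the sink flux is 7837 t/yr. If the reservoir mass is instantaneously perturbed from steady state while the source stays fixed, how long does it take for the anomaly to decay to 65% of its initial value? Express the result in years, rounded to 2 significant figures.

For a linear reservoir the anomaly decays as exp(−t/τ) with τ = M/F = 35040/7837 = 4.471 yr.
exp(−t/τ) = 0.65 ⇒ t = −τ ln(0.65) = 4.471 × 0.4308 = 1.926 yr.

1.9 yr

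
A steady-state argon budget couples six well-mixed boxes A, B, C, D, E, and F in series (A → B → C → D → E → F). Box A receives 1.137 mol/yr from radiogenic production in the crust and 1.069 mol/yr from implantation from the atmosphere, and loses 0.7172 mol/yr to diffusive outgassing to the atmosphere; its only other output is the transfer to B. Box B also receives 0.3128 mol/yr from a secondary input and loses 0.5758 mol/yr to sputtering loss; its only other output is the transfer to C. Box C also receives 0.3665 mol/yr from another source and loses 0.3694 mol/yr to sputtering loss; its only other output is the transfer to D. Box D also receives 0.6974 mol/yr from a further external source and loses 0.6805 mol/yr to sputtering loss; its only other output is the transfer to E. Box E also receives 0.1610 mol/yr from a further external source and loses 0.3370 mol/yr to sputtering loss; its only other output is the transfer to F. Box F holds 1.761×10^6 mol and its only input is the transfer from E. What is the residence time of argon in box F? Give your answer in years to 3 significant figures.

Box A: F(A→B) = (1.137 + 1.069) − 0.7172 = 1.4888 mol/yr.
Box B: F(B→C) = (1.4888 + 0.3128) − 0.5758 = 1.2258 mol/yr.
Box C: F(C→D) = (1.2258 + 0.3665) − 0.3694 = 1.2229 mol/yr.
Box D: F(D→E) = (1.2229 + 0.6974) − 0.6805 = 1.2398 mol/yr.
Box E: F(E→F) = (1.2398 + 0.1610) − 0.3370 = 1.0638 mol/yr.
Box F throughput = its input = 1.0638 mol/yr; τ = 1.761×10^6 / 1.0638 = 1.655×10^6 yr.

1.66×10^6 yr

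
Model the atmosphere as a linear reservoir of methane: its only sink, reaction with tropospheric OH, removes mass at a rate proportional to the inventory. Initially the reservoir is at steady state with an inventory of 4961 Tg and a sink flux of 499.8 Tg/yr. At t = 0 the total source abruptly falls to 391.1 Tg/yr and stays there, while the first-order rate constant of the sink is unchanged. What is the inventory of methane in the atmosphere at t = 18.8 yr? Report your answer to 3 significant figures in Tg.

τ = M₀/F₀ = 4961/499.8 = 9.926 yr; rate constant k = 1/τ.
New steady state M_∞ = F₁/k = F₁·τ = 391.1 × 9.926 = 3882.0 Tg.
M(t) = M_∞ + (M₀ − M_∞)·e^(−t/τ); t/τ = 18.8/9.926 = 1.894, so e^(−t/τ) = 0.1505.
M(t) = 3882.0 + 1079 × 0.1505 = 4044.4 Tg.

4040 Tg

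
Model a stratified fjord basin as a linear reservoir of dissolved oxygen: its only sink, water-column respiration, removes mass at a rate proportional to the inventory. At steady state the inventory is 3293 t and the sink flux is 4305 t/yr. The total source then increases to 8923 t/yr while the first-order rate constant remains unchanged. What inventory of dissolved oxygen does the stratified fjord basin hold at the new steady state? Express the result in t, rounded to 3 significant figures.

Rate constant k = F/M = 4305 / 3293 = 1.307 yr⁻¹.
At the new steady state, source = k·M_new ⇒ M_new = 8923 / 1.307 = 6825 t.
(Equivalently M_new = M × F_new/F_old = 3293 × 8923/4305.)

6830 t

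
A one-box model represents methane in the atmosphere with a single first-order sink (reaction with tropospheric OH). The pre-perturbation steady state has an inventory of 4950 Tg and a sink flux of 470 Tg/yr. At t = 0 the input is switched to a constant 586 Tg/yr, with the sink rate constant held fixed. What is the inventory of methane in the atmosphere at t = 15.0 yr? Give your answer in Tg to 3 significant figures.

τ = M₀/F₀ = 4950/470 = 10.53 yr; rate constant k = 1/τ.
New steady state M_∞ = F₁/k = F₁·τ = 586 × 10.53 = 6171.7 Tg.
M(t) = M_∞ + (M₀ − M_∞)·e^(−t/τ); t/τ = 15.0/10.53 = 1.424, so e^(−t/τ) = 0.2407.
M(t) = 6171.7 − 1222 × 0.2407 = 5877.6 Tg.

5880 Tg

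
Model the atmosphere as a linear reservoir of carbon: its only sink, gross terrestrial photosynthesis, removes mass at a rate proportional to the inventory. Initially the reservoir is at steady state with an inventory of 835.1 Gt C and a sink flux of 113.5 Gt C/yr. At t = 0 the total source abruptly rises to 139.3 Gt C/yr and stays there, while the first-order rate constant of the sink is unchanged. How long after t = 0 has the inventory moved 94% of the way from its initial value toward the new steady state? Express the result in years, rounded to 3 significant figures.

τ = M₀/F₀ = 835.1/113.5 = 7.358 yr.
The remaining gap fraction is e^(−t/τ); 94% covered ⇒ e^(−t/τ) = 0.0600.
t = −τ ln(0.0600) = 7.358 × 2.813 = 20.70 yr.

20.7 yr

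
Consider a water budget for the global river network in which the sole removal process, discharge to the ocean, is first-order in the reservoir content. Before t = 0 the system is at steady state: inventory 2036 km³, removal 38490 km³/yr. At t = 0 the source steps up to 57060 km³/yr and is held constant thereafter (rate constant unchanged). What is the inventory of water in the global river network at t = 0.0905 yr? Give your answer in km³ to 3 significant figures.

2840 km³

Residence time τ = M₀/F₀ = 0.05290 yr. The eventual steady state is M_∞ = M₀·(F₁/F₀) = 2036 × 57060/38490 = 3018.3 km³.
The anomaly ΔM(t) = M(t) − M_∞ decays as ΔM₀·e^(−t/τ) with ΔM₀ = 2036 − 3018.3 = −982.3 km³.
At t = 0.0905 yr, e^(−t/τ) = e^(−1.711) = 0.1807, so ΔM = −177.5 km³ and M = 3018.3 − 177.5 = 2840.8 km³.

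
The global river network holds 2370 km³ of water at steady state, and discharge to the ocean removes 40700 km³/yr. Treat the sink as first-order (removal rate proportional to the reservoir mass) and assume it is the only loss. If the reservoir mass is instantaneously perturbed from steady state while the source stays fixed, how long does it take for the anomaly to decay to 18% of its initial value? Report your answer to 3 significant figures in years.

0.0999 yr

For a linear reservoir the anomaly decays as exp(−t/τ) with τ = M/F = 2370/40700 = 0.05823 yr.
exp(−t/τ) = 0.18 ⇒ t = −τ ln(0.18) = 0.05823 × 1.715 = 0.09985 yr.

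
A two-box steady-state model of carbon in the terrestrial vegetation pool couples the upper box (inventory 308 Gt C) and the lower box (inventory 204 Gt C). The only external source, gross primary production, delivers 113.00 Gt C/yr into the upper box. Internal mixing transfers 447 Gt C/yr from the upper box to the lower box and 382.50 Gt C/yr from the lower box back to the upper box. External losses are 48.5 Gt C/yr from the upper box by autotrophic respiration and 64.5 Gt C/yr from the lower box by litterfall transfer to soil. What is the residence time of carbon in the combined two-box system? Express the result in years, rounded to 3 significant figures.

4.53 yr

Treat the two boxes together as one reservoir: the mixing fluxes between them are internal recycling, so τ = ΣM / Σ(external losses).
M_total = 308 + 204 = 512.00 Gt C.
ΣF_external_out = 48.5 + 64.5 = 113.00 Gt C/yr.
τ = M_total / ΣF_ext = 512.00 / 113.00 = 4.531 yr.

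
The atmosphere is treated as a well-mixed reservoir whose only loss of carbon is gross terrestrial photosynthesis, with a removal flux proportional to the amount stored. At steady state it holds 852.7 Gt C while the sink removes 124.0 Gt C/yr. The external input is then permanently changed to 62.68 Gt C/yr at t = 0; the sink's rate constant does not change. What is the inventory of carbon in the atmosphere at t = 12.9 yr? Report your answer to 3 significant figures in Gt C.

496 Gt C

The sink rate constant is k = F₀/M₀ = 124.0/852.7 = 0.1454 yr⁻¹.
Solving dM/dt = F₁ − kM with M(0) = M₀ gives M(t) = F₁/k + (M₀ − F₁/k)·e^(−kt).
F₁/k = 62.68/0.1454 = 431.03 Gt C; kt = 0.1454 × 12.9 = 1.876, e^(−kt) = 0.1532.
M(12.9) = 431.03 + (852.7 − 431.03) × 0.1532 = 431.03 + 64.61 = 495.63 Gt C.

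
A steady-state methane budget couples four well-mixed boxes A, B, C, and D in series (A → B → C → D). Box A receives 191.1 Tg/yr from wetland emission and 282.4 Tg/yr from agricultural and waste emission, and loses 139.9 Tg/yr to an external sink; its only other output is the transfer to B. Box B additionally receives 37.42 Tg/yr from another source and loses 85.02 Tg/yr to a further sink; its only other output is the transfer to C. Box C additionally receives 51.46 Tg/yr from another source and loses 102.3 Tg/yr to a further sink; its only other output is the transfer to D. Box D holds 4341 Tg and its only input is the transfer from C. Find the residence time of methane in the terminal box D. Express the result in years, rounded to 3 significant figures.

Box A: F(A→B) = (191.1 + 282.4) − 139.9 = 333.60 Tg/yr.
Box B: F(B→C) = (333.60 + 37.42) − 85.02 = 286.00 Tg/yr.
Box C: F(C→D) = (286.00 + 51.46) − 102.3 = 235.16 Tg/yr.
Box D throughput = its input = 235.16 Tg/yr; τ = 4341 / 235.16 = 18.46 yr.

18.5 yr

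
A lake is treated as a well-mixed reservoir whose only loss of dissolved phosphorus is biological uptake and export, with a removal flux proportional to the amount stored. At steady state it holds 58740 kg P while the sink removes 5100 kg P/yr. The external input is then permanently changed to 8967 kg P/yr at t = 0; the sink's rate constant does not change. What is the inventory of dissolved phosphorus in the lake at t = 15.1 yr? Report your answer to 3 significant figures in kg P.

91300 kg P

Residence time τ = M₀/F₀ = 11.52 yr. The eventual steady state is M_∞ = M₀·(F₁/F₀) = 58740 × 8967/5100 = 103280 kg P.
The anomaly ΔM(t) = M(t) − M_∞ decays as ΔM₀·e^(−t/τ) with ΔM₀ = 58740 − 103280 = −44540 kg P.
At t = 15.1 yr, e^(−t/τ) = e^(−1.311) = 0.2695, so ΔM = −12010 kg P and M = 103280 − 12010 = 91274 kg P.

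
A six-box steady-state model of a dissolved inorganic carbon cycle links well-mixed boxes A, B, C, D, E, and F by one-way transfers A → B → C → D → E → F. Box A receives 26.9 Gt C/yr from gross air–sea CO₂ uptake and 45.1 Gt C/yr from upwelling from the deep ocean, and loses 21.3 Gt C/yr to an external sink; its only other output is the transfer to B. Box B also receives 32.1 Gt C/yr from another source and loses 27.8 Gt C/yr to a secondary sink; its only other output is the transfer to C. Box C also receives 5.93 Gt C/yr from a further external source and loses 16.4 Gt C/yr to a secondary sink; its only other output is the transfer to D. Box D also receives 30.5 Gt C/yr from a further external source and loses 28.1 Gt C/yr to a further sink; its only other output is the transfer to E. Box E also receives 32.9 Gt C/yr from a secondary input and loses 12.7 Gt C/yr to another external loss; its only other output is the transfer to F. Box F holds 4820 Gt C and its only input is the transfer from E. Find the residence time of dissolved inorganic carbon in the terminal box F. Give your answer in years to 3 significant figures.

71.8 yr

Box A: F(A→B) = (26.9 + 45.1) − 21.3 = 50.700 Gt C/yr.
Box B: F(B→C) = (50.700 + 32.1) − 27.8 = 55.000 Gt C/yr.
Box C: F(C→D) = (55.000 + 5.93) − 16.4 = 44.530 Gt C/yr.
Box D: F(D→E) = (44.530 + 30.5) − 28.1 = 46.930 Gt C/yr.
Box E: F(E→F) = (46.930 + 32.9) − 12.7 = 67.130 Gt C/yr.
Box F throughput = its input = 67.130 Gt C/yr; τ = 4820 / 67.130 = 71.80 yr.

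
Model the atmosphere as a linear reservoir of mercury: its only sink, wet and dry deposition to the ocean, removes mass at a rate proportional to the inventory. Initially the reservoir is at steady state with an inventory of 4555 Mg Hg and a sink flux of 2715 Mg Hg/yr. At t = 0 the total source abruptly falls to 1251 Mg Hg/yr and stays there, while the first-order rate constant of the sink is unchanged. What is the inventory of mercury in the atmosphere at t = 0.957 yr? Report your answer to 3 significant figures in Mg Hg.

3490 Mg Hg

τ = M₀/F₀ = 4555/2715 = 1.678 yr; rate constant k = 1/τ.
New steady state M_∞ = F₁/k = F₁·τ = 1251 × 1.678 = 2098.8 Mg Hg.
M(t) = M_∞ + (M₀ − M_∞)·e^(−t/τ); t/τ = 0.957/1.678 = 0.5704, so e^(−t/τ) = 0.5653.
M(t) = 2098.8 + 2456 × 0.5653 = 3487.3 Mg Hg.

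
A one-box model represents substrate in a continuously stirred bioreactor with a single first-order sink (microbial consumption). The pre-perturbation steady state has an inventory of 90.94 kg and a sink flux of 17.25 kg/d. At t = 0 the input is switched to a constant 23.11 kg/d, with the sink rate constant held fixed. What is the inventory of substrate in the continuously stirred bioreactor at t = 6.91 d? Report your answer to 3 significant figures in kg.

114 kg

The sink rate constant is k = F₀/M₀ = 17.25/90.94 = 0.1897 d⁻¹.
Solving dM/dt = F₁ − kM with M(0) = M₀ gives M(t) = F₁/k + (M₀ − F₁/k)·e^(−kt).
F₁/k = 23.11/0.1897 = 121.83 kg; kt = 0.1897 × 6.91 = 1.311, e^(−kt) = 0.2696.
M(6.91) = 121.83 + (90.94 − 121.83) × 0.2696 = 121.83 − 8.330 = 113.50 kg.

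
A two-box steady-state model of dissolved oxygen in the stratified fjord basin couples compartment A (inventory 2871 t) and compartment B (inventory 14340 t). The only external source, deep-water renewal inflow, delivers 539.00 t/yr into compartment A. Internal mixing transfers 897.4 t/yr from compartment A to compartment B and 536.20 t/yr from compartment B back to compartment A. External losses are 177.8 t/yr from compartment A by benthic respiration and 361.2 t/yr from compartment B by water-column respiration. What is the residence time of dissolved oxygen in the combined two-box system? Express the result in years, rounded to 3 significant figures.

Residence time in the combined system uses the total inventory and the total *external* removal — internal exchanges between the two boxes cancel.
M_total = 2871 + 14340 = 17211 t.
ΣF_external_out = 177.8 + 361.2 = 539.00 t/yr.
τ = M_total / ΣF_ext = 17211 / 539.00 = 31.93 yr.

31.9 yr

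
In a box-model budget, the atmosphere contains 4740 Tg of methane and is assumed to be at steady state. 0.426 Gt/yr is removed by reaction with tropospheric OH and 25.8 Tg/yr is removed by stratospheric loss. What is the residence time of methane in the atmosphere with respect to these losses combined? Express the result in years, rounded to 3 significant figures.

Convert the reaction with tropospheric OH flux: 0.426 Gt/yr = 426.0 Tg/yr.
Total removal = 426.0 + 25.80 = 451.80 Tg/yr.
τ = M / ΣF_out = 4740 / 451.80 = 10.49 yr.

10.5 yr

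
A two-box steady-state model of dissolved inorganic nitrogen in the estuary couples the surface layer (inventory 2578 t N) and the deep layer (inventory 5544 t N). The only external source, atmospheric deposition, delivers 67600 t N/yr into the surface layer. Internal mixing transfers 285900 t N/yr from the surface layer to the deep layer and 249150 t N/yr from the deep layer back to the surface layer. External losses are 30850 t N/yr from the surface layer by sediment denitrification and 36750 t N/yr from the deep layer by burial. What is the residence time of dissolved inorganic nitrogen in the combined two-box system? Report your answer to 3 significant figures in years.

Residence time in the combined system uses the total inventory and the total *external* removal — internal exchanges between the two boxes cancel.
M_total = 2578 + 5544 = 8122.0 t N.
ΣF_external_out = 30850 + 36750 = 67600 t N/yr.
τ = M_total / ΣF_ext = 8122.0 / 67600 = 0.1201 yr.

0.120 yr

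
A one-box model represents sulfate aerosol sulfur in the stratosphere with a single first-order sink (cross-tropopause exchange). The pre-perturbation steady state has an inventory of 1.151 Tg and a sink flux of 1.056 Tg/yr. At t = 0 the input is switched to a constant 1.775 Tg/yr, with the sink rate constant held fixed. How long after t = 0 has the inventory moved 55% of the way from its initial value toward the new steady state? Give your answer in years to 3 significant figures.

τ = M₀/F₀ = 1.151/1.056 = 1.090 yr.
The remaining gap fraction is e^(−t/τ); 55% covered ⇒ e^(−t/τ) = 0.450.
t = −τ ln(0.450) = 1.090 × 0.7985 = 0.8703 yr.

0.870 yr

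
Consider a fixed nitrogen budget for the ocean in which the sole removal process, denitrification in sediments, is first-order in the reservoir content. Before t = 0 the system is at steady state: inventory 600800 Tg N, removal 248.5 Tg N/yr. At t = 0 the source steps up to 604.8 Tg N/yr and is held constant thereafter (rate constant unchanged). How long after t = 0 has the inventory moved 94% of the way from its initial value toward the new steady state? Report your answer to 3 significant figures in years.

τ = M₀/F₀ = 600800/248.5 = 2418 yr.
The remaining gap fraction is e^(−t/τ); 94% covered ⇒ e^(−t/τ) = 0.0600.
t = −τ ln(0.0600) = 2418 × 2.813 = 6802 yr.

6800 yr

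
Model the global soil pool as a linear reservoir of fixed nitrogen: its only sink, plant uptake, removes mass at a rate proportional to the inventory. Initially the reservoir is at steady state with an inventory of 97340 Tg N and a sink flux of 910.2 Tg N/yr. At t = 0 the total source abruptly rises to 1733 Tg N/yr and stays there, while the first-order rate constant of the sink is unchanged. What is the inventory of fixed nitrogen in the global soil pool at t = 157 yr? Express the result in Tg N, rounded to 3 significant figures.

τ = M₀/F₀ = 97340/910.2 = 106.9 yr; rate constant k = 1/τ.
New steady state M_∞ = F₁/k = F₁·τ = 1733 × 106.9 = 185330 Tg N.
M(t) = M_∞ + (M₀ − M_∞)·e^(−t/τ); t/τ = 157/106.9 = 1.468, so e^(−t/τ) = 0.2304.
M(t) = 185330 − 87990 × 0.2304 = 165060 Tg N.

165000 Tg N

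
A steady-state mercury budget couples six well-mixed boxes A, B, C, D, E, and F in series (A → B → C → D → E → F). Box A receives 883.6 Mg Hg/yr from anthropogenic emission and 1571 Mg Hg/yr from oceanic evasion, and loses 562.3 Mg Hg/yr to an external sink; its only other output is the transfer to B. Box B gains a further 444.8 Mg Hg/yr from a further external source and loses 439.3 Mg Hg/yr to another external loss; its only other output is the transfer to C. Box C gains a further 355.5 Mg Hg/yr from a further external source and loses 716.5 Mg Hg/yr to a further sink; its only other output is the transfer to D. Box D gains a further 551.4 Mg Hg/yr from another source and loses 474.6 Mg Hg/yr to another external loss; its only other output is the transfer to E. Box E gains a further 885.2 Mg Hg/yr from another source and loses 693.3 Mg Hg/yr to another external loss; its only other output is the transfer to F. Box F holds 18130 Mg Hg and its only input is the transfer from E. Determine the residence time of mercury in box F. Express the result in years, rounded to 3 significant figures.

10.0 yr

Box A: F(A→B) = (883.6 + 1571) − 562.3 = 1892.3 Mg Hg/yr.
Box B: F(B→C) = (1892.3 + 444.8) − 439.3 = 1897.8 Mg Hg/yr.
Box C: F(C→D) = (1897.8 + 355.5) − 716.5 = 1536.8 Mg Hg/yr.
Box D: F(D→E) = (1536.8 + 551.4) − 474.6 = 1613.6 Mg Hg/yr.
Box E: F(E→F) = (1613.6 + 885.2) − 693.3 = 1805.5 Mg Hg/yr.
Box F throughput = its input = 1805.5 Mg Hg/yr; τ = 18130 / 1805.5 = 10.04 yr.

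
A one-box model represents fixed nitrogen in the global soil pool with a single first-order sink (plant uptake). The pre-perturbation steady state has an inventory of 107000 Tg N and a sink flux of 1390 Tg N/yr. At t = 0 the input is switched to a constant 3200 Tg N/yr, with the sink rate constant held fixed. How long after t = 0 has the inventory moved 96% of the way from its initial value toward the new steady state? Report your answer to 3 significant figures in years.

248 yr

τ = M₀/F₀ = 107000/1390 = 76.98 yr.
The remaining gap fraction is e^(−t/τ); 96% covered ⇒ e^(−t/τ) = 0.0400.
t = −τ ln(0.0400) = 76.98 × 3.219 = 247.8 yr.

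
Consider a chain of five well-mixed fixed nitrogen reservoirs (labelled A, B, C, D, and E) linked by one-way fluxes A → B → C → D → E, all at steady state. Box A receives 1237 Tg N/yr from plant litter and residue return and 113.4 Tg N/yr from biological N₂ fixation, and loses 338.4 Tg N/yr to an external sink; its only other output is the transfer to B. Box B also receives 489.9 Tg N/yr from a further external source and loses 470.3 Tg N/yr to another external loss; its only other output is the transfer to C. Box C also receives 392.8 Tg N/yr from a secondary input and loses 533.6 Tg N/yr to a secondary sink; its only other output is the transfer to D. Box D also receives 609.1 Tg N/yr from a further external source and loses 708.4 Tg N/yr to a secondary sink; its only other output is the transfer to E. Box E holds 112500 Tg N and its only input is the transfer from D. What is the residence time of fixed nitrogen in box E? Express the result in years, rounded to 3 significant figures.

142 yr

Box A: F(A→B) = (1237 + 113.4) − 338.4 = 1012.0 Tg N/yr.
Box B: F(B→C) = (1012.0 + 489.9) − 470.3 = 1031.6 Tg N/yr.
Box C: F(C→D) = (1031.6 + 392.8) − 533.6 = 890.80 Tg N/yr.
Box D: F(D→E) = (890.80 + 609.1) − 708.4 = 791.50 Tg N/yr.
Box E throughput = its input = 791.50 Tg N/yr; τ = 112500 / 791.50 = 142.1 yr.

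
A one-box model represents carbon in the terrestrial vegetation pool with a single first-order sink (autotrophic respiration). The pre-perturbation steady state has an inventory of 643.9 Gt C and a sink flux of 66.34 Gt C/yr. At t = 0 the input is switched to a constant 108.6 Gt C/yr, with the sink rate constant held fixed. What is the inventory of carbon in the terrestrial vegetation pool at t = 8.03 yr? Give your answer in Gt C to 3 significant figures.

τ = M₀/F₀ = 643.9/66.34 = 9.706 yr; rate constant k = 1/τ.
New steady state M_∞ = F₁/k = F₁·τ = 108.6 × 9.706 = 1054.1 Gt C.
M(t) = M_∞ + (M₀ − M_∞)·e^(−t/τ); t/τ = 8.03/9.706 = 0.8273, so e^(−t/τ) = 0.4372.
M(t) = 1054.1 − 410.2 × 0.4372 = 874.74 Gt C.

875 Gt C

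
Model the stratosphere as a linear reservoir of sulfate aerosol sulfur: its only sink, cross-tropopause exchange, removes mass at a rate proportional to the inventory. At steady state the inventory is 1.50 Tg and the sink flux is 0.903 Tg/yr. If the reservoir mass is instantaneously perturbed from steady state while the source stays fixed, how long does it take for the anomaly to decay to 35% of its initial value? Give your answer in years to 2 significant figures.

1.7 yr

For a linear reservoir the anomaly decays as exp(−t/τ) with τ = M/F = 1.50/0.903 = 1.661 yr.
exp(−t/τ) = 0.35 ⇒ t = −τ ln(0.35) = 1.661 × 1.050 = 1.744 yr.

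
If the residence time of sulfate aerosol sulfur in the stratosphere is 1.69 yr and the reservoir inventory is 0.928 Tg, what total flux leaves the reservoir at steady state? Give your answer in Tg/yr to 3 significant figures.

F = M / τ = 0.928 / 1.69 = 0.5491 Tg/yr.

0.549 Tg/yr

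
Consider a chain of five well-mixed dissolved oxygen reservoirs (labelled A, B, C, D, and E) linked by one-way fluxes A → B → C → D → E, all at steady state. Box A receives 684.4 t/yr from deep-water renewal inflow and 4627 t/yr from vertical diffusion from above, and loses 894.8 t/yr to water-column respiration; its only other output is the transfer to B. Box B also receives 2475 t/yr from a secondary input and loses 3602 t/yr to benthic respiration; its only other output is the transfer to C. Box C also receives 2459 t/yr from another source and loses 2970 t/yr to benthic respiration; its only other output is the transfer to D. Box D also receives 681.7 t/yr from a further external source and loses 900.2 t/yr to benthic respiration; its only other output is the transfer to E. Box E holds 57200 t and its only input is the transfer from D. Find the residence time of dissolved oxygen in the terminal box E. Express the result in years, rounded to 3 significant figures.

Box A: F(A→B) = (684.4 + 4627) − 894.8 = 4416.6 t/yr.
Box B: F(B→C) = (4416.6 + 2475) − 3602 = 3289.6 t/yr.
Box C: F(C→D) = (3289.6 + 2459) − 2970 = 2778.6 t/yr.
Box D: F(D→E) = (2778.6 + 681.7) − 900.2 = 2560.1 t/yr.
Box E throughput = its input = 2560.1 t/yr; τ = 57200 / 2560.1 = 22.34 yr.

22.3 yr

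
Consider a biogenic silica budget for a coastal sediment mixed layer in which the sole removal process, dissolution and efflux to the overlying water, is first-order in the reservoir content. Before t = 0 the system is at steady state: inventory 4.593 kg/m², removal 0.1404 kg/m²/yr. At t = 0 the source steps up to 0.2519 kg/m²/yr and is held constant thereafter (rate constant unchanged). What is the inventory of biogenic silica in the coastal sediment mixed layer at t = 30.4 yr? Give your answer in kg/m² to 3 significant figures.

The sink rate constant is k = F₀/M₀ = 0.1404/4.593 = 0.03057 yr⁻¹.
Solving dM/dt = F₁ − kM with M(0) = M₀ gives M(t) = F₁/k + (M₀ − F₁/k)·e^(−kt).
F₁/k = 0.2519/0.03057 = 8.2406 kg/m²; kt = 0.03057 × 30.4 = 0.9293, e^(−kt) = 0.3948.
M(30.4) = 8.2406 + (4.593 − 8.2406) × 0.3948 = 8.2406 − 1.440 = 6.8004 kg/m².

6.80 kg/m²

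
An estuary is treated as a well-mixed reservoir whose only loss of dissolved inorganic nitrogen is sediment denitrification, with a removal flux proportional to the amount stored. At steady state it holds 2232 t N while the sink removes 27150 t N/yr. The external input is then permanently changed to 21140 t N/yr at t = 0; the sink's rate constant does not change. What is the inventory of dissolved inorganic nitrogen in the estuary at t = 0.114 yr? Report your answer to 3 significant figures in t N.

1860 t N

τ = M₀/F₀ = 2232/27150 = 0.08221 yr; rate constant k = 1/τ.
New steady state M_∞ = F₁/k = F₁·τ = 21140 × 0.08221 = 1737.9 t N.
M(t) = M_∞ + (M₀ − M_∞)·e^(−t/τ); t/τ = 0.114/0.08221 = 1.387, so e^(−t/τ) = 0.2499.
M(t) = 1737.9 + 494.1 × 0.2499 = 1861.4 t N.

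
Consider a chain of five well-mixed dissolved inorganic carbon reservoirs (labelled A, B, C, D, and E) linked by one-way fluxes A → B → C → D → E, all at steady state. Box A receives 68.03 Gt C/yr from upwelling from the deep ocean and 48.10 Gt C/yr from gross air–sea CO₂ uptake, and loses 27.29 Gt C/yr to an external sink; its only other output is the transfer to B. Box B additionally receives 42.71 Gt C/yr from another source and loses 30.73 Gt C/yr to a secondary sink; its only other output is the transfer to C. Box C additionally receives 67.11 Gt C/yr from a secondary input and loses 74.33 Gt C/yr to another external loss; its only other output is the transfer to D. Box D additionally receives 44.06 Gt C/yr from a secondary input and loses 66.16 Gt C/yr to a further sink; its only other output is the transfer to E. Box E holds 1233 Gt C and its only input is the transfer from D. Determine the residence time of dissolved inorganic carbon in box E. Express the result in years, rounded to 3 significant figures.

17.2 yr

Box A: F(A→B) = (68.03 + 48.10) − 27.29 = 88.840 Gt C/yr.
Box B: F(B→C) = (88.840 + 42.71) − 30.73 = 100.82 Gt C/yr.
Box C: F(C→D) = (100.82 + 67.11) − 74.33 = 93.600 Gt C/yr.
Box D: F(D→E) = (93.600 + 44.06) − 66.16 = 71.500 Gt C/yr.
Box E throughput = its input = 71.500 Gt C/yr; τ = 1233 / 71.500 = 17.24 yr.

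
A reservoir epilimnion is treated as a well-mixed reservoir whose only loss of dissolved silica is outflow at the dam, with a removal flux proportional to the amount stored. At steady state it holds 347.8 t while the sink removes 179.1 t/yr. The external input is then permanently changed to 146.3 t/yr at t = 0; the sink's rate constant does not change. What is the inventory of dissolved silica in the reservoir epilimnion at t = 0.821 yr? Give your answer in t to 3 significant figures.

326 t

Residence time τ = M₀/F₀ = 1.942 yr. The eventual steady state is M_∞ = M₀·(F₁/F₀) = 347.8 × 146.3/179.1 = 284.10 t.
The anomaly ΔM(t) = M(t) − M_∞ decays as ΔM₀·e^(−t/τ) with ΔM₀ = 347.8 − 284.10 = 63.70 t.
At t = 0.821 yr, e^(−t/τ) = e^(−0.4228) = 0.6552, so ΔM = 41.73 t and M = 284.10 + 41.73 = 325.84 t.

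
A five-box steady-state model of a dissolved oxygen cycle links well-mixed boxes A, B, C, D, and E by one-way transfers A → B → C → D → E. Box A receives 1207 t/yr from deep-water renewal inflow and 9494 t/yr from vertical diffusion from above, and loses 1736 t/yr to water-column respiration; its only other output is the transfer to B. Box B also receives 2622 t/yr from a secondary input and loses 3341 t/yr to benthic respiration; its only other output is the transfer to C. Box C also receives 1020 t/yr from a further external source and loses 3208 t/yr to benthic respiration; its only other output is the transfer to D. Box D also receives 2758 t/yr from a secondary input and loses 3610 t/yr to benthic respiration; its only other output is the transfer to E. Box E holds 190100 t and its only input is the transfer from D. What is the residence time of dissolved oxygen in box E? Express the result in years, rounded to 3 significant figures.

Box A: F(A→B) = (1207 + 9494) − 1736 = 8965.0 t/yr.
Box B: F(B→C) = (8965.0 + 2622) − 3341 = 8246.0 t/yr.
Box C: F(C→D) = (8246.0 + 1020) − 3208 = 6058.0 t/yr.
Box D: F(D→E) = (6058.0 + 2758) − 3610 = 5206.0 t/yr.
Box E throughput = its input = 5206.0 t/yr; τ = 190100 / 5206.0 = 36.52 yr.

36.5 yr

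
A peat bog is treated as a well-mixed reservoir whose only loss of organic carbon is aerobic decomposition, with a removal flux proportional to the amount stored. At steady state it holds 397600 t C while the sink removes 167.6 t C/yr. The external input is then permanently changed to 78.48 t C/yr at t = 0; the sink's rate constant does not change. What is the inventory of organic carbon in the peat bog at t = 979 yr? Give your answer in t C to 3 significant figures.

Residence time τ = M₀/F₀ = 2372 yr. The eventual steady state is M_∞ = M₀·(F₁/F₀) = 397600 × 78.48/167.6 = 186180 t C.
The anomaly ΔM(t) = M(t) − M_∞ decays as ΔM₀·e^(−t/τ) with ΔM₀ = 397600 − 186180 = 211400 t C.
At t = 979 yr, e^(−t/τ) = e^(−0.4127) = 0.6619, so ΔM = 139900 t C and M = 186180 + 139900 = 326110 t C.

326000 t C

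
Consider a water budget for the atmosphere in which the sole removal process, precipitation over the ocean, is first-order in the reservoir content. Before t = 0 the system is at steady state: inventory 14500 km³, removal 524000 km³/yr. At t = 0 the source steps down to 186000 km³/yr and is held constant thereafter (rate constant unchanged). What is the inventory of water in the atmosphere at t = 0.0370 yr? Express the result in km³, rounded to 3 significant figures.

Residence time τ = M₀/F₀ = 0.02767 yr. The eventual steady state is M_∞ = M₀·(F₁/F₀) = 14500 × 186000/524000 = 5146.9 km³.
The anomaly ΔM(t) = M(t) − M_∞ decays as ΔM₀·e^(−t/τ) with ΔM₀ = 14500 − 5146.9 = 9353 km³.
At t = 0.0370 yr, e^(−t/τ) = e^(−1.337) = 0.2626, so ΔM = 2456 km³ and M = 5146.9 + 2456 = 7603.1 km³.

7600 km³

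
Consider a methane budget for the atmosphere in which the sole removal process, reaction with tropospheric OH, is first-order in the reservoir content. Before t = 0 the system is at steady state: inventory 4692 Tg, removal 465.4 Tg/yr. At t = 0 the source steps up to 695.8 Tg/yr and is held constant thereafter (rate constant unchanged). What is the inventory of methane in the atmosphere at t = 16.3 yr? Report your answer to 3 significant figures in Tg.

6550 Tg

Residence time τ = M₀/F₀ = 10.08 yr. The eventual steady state is M_∞ = M₀·(F₁/F₀) = 4692 × 695.8/465.4 = 7014.8 Tg.
The anomaly ΔM(t) = M(t) − M_∞ decays as ΔM₀·e^(−t/τ) with ΔM₀ = 4692 − 7014.8 = −2323 Tg.
At t = 16.3 yr, e^(−t/τ) = e^(−1.617) = 0.1985, so ΔM = −461.2 Tg and M = 7014.8 − 461.2 = 6553.7 Tg.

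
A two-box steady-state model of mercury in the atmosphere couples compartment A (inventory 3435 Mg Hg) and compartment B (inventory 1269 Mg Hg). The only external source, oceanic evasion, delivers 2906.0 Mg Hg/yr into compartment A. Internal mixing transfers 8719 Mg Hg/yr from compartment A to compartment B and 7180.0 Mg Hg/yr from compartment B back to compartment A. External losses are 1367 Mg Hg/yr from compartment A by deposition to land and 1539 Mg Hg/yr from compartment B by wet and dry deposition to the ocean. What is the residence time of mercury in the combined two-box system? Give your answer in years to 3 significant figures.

1.62 yr

Treat the two boxes together as one reservoir: the mixing fluxes between them are internal recycling, so τ = ΣM / Σ(external losses).
M_total = 3435 + 1269 = 4704.0 Mg Hg.
ΣF_external_out = 1367 + 1539 = 2906.0 Mg Hg/yr.
τ = M_total / ΣF_ext = 4704.0 / 2906.0 = 1.619 yr.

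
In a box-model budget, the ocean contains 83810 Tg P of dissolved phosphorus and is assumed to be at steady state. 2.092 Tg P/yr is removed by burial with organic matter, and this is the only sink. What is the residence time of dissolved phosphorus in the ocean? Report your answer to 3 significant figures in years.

40100 yr

τ = M / F = 83810 / 2.092 = 40060 yr.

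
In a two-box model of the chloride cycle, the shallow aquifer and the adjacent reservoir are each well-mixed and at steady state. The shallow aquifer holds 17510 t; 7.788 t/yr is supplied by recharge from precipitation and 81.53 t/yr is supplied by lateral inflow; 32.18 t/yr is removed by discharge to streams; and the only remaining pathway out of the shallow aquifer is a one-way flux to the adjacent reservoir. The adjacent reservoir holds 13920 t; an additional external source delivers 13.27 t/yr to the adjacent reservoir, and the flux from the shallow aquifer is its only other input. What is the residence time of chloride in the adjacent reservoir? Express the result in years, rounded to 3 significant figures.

198 yr

Balance the shallow aquifer: ΣF_in = 7.788 + 81.53 = 89.318 t/yr.
Flux to the adjacent reservoir = ΣF_in − (32.18) = 57.138 t/yr.
Total input to the adjacent reservoir = 57.138 + 13.27 = 70.408 t/yr; at steady state this equals its total output.
τ = M / F = 13920 / 70.408 = 197.7 yr.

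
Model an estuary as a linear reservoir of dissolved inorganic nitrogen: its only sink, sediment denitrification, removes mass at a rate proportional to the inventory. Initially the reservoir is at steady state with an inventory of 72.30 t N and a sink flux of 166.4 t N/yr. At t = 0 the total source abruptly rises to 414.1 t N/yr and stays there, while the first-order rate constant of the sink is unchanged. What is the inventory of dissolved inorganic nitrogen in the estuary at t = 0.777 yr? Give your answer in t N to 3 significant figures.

162 t N

The sink rate constant is k = F₀/M₀ = 166.4/72.30 = 2.302 yr⁻¹.
Solving dM/dt = F₁ − kM with M(0) = M₀ gives M(t) = F₁/k + (M₀ − F₁/k)·e^(−kt).
F₁/k = 414.1/2.302 = 179.92 t N; kt = 2.302 × 0.777 = 1.788, e^(−kt) = 0.1672.
M(0.777) = 179.92 + (72.30 − 179.92) × 0.1672 = 179.92 − 18.00 = 161.92 t N.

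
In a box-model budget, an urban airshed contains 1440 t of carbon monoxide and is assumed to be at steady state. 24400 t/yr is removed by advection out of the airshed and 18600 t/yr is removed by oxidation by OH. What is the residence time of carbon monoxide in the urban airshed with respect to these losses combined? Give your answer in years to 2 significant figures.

0.033 yr

Total removal = 24400 + 18600 = 43000 t/yr.
τ = M / ΣF_out = 1440 / 43000 = 0.03349 yr.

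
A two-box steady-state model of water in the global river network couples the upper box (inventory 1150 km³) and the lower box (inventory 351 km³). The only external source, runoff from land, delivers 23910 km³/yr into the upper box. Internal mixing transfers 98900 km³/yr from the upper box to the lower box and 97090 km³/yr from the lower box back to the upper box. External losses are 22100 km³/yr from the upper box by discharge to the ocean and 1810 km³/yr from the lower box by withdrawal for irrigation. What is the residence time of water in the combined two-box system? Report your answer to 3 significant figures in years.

For the system as a whole, the A↔B exchange is internal and contributes nothing to the throughput; only the external sinks remove mass.
M_total = 1150 + 351 = 1501.0 km³.
ΣF_external_out = 22100 + 1810 = 23910 km³/yr.
τ = M_total / ΣF_ext = 1501.0 / 23910 = 0.06278 yr.

0.0628 yr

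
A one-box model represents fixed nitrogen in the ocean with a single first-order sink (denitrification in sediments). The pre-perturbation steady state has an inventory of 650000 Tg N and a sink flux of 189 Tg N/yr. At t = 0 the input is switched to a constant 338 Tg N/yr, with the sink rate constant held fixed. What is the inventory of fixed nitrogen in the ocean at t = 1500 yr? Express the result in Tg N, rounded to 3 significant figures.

831000 Tg N

τ = M₀/F₀ = 650000/189 = 3439 yr; rate constant k = 1/τ.
New steady state M_∞ = F₁/k = F₁·τ = 338 × 3439 = 1.1624×10^6 Tg N.
M(t) = M_∞ + (M₀ − M_∞)·e^(−t/τ); t/τ = 1500/3439 = 0.4362, so e^(−t/τ) = 0.6465.
M(t) = 1.1624×10^6 − 512400 × 0.6465 = 831140 Tg N.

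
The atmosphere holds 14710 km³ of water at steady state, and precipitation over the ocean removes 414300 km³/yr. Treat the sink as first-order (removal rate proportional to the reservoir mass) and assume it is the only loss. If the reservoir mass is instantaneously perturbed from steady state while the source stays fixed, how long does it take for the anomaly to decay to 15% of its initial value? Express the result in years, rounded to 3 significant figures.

0.0674 yr

For a linear reservoir the anomaly decays as exp(−t/τ) with τ = M/F = 14710/414300 = 0.03551 yr.
exp(−t/τ) = 0.15 ⇒ t = −τ ln(0.15) = 0.03551 × 1.897 = 0.06736 yr.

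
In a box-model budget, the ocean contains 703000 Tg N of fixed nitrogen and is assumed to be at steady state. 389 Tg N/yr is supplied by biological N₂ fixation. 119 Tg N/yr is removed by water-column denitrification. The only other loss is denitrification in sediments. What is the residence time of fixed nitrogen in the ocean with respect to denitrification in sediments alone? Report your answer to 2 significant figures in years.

At steady state ΣF_in = ΣF_out.
ΣF_in = 389.00 Tg N/yr.
Denitrification in sediments flux = ΣF_in − (119) = 389.00 − 119.0 = 270.0 Tg N/yr.
τ = M / F = 703000 / 270.0 = 2604 yr.

2600 yr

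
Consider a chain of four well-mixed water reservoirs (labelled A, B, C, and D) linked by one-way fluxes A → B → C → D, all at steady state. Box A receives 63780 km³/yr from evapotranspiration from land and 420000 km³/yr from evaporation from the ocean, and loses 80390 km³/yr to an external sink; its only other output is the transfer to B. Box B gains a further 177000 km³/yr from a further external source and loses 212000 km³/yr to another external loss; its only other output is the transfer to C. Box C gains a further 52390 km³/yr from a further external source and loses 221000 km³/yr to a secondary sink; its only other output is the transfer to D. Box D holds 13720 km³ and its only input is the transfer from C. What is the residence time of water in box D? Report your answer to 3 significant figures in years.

Box A: F(A→B) = (63780 + 420000) − 80390 = 403390 km³/yr.
Box B: F(B→C) = (403390 + 177000) − 212000 = 368390 km³/yr.
Box C: F(C→D) = (368390 + 52390) − 221000 = 199780 km³/yr.
Box D throughput = its input = 199780 km³/yr; τ = 13720 / 199780 = 0.06868 yr.

0.0687 yr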